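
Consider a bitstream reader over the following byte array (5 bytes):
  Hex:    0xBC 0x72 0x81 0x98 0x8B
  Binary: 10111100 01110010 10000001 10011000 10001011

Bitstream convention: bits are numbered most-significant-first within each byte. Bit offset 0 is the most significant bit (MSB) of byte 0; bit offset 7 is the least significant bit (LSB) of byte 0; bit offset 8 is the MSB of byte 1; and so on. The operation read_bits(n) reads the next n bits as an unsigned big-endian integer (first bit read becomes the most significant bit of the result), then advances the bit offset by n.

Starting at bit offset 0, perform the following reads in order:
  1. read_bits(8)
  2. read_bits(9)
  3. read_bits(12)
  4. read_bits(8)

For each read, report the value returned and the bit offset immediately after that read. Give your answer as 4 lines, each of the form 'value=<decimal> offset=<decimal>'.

Answer: value=188 offset=8
value=229 offset=17
value=51 offset=29
value=17 offset=37

Derivation:
Read 1: bits[0:8] width=8 -> value=188 (bin 10111100); offset now 8 = byte 1 bit 0; 32 bits remain
Read 2: bits[8:17] width=9 -> value=229 (bin 011100101); offset now 17 = byte 2 bit 1; 23 bits remain
Read 3: bits[17:29] width=12 -> value=51 (bin 000000110011); offset now 29 = byte 3 bit 5; 11 bits remain
Read 4: bits[29:37] width=8 -> value=17 (bin 00010001); offset now 37 = byte 4 bit 5; 3 bits remain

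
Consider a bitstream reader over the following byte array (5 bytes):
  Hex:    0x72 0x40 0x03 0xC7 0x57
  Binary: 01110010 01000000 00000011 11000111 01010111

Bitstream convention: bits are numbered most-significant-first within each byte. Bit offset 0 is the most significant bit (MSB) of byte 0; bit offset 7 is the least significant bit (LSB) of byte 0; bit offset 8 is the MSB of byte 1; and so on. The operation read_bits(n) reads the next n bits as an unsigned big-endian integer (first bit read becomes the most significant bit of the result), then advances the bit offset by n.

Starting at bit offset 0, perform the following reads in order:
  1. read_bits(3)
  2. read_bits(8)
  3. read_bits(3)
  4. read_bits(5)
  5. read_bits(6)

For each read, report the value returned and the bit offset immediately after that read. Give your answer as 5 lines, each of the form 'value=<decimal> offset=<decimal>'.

Read 1: bits[0:3] width=3 -> value=3 (bin 011); offset now 3 = byte 0 bit 3; 37 bits remain
Read 2: bits[3:11] width=8 -> value=146 (bin 10010010); offset now 11 = byte 1 bit 3; 29 bits remain
Read 3: bits[11:14] width=3 -> value=0 (bin 000); offset now 14 = byte 1 bit 6; 26 bits remain
Read 4: bits[14:19] width=5 -> value=0 (bin 00000); offset now 19 = byte 2 bit 3; 21 bits remain
Read 5: bits[19:25] width=6 -> value=7 (bin 000111); offset now 25 = byte 3 bit 1; 15 bits remain

Answer: value=3 offset=3
value=146 offset=11
value=0 offset=14
value=0 offset=19
value=7 offset=25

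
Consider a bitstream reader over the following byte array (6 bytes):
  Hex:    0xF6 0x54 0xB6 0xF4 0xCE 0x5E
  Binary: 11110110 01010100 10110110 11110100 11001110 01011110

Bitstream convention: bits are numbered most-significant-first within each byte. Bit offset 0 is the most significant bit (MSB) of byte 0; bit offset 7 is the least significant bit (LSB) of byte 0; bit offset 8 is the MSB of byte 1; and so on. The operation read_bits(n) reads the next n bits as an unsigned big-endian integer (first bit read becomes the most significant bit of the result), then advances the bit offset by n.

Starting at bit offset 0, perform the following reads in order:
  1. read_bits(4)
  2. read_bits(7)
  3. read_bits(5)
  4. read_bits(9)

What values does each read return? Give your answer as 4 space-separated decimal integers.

Answer: 15 50 20 365

Derivation:
Read 1: bits[0:4] width=4 -> value=15 (bin 1111); offset now 4 = byte 0 bit 4; 44 bits remain
Read 2: bits[4:11] width=7 -> value=50 (bin 0110010); offset now 11 = byte 1 bit 3; 37 bits remain
Read 3: bits[11:16] width=5 -> value=20 (bin 10100); offset now 16 = byte 2 bit 0; 32 bits remain
Read 4: bits[16:25] width=9 -> value=365 (bin 101101101); offset now 25 = byte 3 bit 1; 23 bits remain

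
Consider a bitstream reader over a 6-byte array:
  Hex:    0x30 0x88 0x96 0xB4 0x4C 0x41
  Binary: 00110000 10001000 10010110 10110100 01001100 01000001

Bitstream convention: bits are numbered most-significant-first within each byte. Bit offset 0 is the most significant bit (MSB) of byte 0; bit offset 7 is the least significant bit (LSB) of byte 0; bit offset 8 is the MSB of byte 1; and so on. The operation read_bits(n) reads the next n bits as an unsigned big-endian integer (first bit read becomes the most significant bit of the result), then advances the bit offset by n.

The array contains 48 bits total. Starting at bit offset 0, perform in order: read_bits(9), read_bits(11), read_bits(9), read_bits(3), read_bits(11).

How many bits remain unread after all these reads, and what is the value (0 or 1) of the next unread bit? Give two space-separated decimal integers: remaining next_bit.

Read 1: bits[0:9] width=9 -> value=97 (bin 001100001); offset now 9 = byte 1 bit 1; 39 bits remain
Read 2: bits[9:20] width=11 -> value=137 (bin 00010001001); offset now 20 = byte 2 bit 4; 28 bits remain
Read 3: bits[20:29] width=9 -> value=214 (bin 011010110); offset now 29 = byte 3 bit 5; 19 bits remain
Read 4: bits[29:32] width=3 -> value=4 (bin 100); offset now 32 = byte 4 bit 0; 16 bits remain
Read 5: bits[32:43] width=11 -> value=610 (bin 01001100010); offset now 43 = byte 5 bit 3; 5 bits remain

Answer: 5 0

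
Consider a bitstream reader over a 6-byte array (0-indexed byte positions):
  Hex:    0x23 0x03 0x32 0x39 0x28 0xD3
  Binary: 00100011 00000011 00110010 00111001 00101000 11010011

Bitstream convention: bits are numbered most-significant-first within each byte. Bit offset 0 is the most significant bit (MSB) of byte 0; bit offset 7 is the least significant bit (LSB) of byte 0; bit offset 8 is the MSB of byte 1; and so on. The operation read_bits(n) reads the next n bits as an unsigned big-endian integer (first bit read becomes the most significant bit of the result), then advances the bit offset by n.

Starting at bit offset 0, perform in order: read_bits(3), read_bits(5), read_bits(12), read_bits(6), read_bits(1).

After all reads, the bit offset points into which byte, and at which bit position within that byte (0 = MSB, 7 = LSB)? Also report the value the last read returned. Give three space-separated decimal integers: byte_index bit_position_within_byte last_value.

Read 1: bits[0:3] width=3 -> value=1 (bin 001); offset now 3 = byte 0 bit 3; 45 bits remain
Read 2: bits[3:8] width=5 -> value=3 (bin 00011); offset now 8 = byte 1 bit 0; 40 bits remain
Read 3: bits[8:20] width=12 -> value=51 (bin 000000110011); offset now 20 = byte 2 bit 4; 28 bits remain
Read 4: bits[20:26] width=6 -> value=8 (bin 001000); offset now 26 = byte 3 bit 2; 22 bits remain
Read 5: bits[26:27] width=1 -> value=1 (bin 1); offset now 27 = byte 3 bit 3; 21 bits remain

Answer: 3 3 1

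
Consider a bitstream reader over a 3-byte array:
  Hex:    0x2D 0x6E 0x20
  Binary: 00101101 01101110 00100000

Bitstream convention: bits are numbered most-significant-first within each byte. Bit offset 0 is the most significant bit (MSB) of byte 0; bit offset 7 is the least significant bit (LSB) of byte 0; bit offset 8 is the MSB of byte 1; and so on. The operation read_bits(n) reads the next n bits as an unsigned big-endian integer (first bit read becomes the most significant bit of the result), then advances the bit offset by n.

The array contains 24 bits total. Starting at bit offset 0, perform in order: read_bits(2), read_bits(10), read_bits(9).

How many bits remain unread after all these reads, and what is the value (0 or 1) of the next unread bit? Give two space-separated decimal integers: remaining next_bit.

Answer: 3 0

Derivation:
Read 1: bits[0:2] width=2 -> value=0 (bin 00); offset now 2 = byte 0 bit 2; 22 bits remain
Read 2: bits[2:12] width=10 -> value=726 (bin 1011010110); offset now 12 = byte 1 bit 4; 12 bits remain
Read 3: bits[12:21] width=9 -> value=452 (bin 111000100); offset now 21 = byte 2 bit 5; 3 bits remain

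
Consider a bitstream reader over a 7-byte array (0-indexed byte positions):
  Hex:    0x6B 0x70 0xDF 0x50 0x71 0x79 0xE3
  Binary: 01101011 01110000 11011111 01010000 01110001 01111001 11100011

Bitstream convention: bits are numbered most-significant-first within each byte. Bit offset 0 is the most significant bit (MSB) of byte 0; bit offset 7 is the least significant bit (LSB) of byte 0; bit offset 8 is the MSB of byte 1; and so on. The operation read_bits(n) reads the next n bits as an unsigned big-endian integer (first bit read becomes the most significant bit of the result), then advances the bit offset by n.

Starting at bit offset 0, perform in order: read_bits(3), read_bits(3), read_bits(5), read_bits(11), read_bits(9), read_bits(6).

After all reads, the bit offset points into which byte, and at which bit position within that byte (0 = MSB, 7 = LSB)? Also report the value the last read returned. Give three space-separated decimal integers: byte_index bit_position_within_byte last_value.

Read 1: bits[0:3] width=3 -> value=3 (bin 011); offset now 3 = byte 0 bit 3; 53 bits remain
Read 2: bits[3:6] width=3 -> value=2 (bin 010); offset now 6 = byte 0 bit 6; 50 bits remain
Read 3: bits[6:11] width=5 -> value=27 (bin 11011); offset now 11 = byte 1 bit 3; 45 bits remain
Read 4: bits[11:22] width=11 -> value=1079 (bin 10000110111); offset now 22 = byte 2 bit 6; 34 bits remain
Read 5: bits[22:31] width=9 -> value=424 (bin 110101000); offset now 31 = byte 3 bit 7; 25 bits remain
Read 6: bits[31:37] width=6 -> value=14 (bin 001110); offset now 37 = byte 4 bit 5; 19 bits remain

Answer: 4 5 14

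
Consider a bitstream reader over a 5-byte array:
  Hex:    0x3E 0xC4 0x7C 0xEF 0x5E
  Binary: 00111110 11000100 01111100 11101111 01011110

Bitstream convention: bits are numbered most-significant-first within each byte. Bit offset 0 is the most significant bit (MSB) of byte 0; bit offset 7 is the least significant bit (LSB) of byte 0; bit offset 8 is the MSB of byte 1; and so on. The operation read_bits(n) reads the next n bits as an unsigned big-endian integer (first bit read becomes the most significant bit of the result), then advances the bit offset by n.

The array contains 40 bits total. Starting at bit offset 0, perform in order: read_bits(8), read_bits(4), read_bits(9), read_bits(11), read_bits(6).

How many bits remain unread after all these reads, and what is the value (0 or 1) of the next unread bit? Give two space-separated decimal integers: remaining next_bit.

Read 1: bits[0:8] width=8 -> value=62 (bin 00111110); offset now 8 = byte 1 bit 0; 32 bits remain
Read 2: bits[8:12] width=4 -> value=12 (bin 1100); offset now 12 = byte 1 bit 4; 28 bits remain
Read 3: bits[12:21] width=9 -> value=143 (bin 010001111); offset now 21 = byte 2 bit 5; 19 bits remain
Read 4: bits[21:32] width=11 -> value=1263 (bin 10011101111); offset now 32 = byte 4 bit 0; 8 bits remain
Read 5: bits[32:38] width=6 -> value=23 (bin 010111); offset now 38 = byte 4 bit 6; 2 bits remain

Answer: 2 1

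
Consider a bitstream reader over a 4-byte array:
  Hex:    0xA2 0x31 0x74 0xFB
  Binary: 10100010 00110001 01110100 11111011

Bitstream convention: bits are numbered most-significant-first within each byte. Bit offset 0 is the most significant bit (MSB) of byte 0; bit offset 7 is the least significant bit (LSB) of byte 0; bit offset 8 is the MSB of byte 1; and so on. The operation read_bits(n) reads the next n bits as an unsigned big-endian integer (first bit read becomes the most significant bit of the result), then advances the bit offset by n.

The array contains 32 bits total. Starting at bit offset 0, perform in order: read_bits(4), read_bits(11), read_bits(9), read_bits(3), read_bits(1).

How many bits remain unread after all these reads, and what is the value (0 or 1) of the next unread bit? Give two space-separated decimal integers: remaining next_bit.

Read 1: bits[0:4] width=4 -> value=10 (bin 1010); offset now 4 = byte 0 bit 4; 28 bits remain
Read 2: bits[4:15] width=11 -> value=280 (bin 00100011000); offset now 15 = byte 1 bit 7; 17 bits remain
Read 3: bits[15:24] width=9 -> value=372 (bin 101110100); offset now 24 = byte 3 bit 0; 8 bits remain
Read 4: bits[24:27] width=3 -> value=7 (bin 111); offset now 27 = byte 3 bit 3; 5 bits remain
Read 5: bits[27:28] width=1 -> value=1 (bin 1); offset now 28 = byte 3 bit 4; 4 bits remain

Answer: 4 1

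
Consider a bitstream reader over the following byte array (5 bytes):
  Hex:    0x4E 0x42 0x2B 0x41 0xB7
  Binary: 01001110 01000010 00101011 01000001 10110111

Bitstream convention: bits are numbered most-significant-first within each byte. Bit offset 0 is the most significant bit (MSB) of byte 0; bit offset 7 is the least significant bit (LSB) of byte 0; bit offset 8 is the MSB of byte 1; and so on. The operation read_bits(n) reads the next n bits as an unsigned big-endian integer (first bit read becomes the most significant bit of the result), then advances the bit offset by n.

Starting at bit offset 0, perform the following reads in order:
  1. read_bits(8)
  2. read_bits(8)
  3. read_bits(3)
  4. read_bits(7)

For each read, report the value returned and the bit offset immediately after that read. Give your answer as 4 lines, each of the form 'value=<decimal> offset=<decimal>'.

Read 1: bits[0:8] width=8 -> value=78 (bin 01001110); offset now 8 = byte 1 bit 0; 32 bits remain
Read 2: bits[8:16] width=8 -> value=66 (bin 01000010); offset now 16 = byte 2 bit 0; 24 bits remain
Read 3: bits[16:19] width=3 -> value=1 (bin 001); offset now 19 = byte 2 bit 3; 21 bits remain
Read 4: bits[19:26] width=7 -> value=45 (bin 0101101); offset now 26 = byte 3 bit 2; 14 bits remain

Answer: value=78 offset=8
value=66 offset=16
value=1 offset=19
value=45 offset=26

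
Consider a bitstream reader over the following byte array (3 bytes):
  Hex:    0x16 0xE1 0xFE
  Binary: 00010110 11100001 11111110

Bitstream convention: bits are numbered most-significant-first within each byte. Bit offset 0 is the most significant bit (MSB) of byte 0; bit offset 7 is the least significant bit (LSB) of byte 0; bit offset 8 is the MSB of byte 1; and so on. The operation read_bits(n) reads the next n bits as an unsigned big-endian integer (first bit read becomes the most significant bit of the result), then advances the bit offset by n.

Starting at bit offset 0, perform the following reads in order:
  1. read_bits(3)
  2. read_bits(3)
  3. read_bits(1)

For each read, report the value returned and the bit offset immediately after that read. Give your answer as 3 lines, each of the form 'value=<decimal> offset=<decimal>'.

Read 1: bits[0:3] width=3 -> value=0 (bin 000); offset now 3 = byte 0 bit 3; 21 bits remain
Read 2: bits[3:6] width=3 -> value=5 (bin 101); offset now 6 = byte 0 bit 6; 18 bits remain
Read 3: bits[6:7] width=1 -> value=1 (bin 1); offset now 7 = byte 0 bit 7; 17 bits remain

Answer: value=0 offset=3
value=5 offset=6
value=1 offset=7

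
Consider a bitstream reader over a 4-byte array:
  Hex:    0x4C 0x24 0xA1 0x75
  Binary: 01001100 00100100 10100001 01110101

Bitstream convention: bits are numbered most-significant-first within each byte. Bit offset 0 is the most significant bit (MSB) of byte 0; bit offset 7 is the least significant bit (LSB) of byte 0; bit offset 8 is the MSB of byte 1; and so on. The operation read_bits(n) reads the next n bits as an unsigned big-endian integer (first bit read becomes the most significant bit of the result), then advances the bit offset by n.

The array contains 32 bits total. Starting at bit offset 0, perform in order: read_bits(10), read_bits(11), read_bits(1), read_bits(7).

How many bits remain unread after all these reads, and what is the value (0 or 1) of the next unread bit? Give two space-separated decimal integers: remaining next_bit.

Answer: 3 1

Derivation:
Read 1: bits[0:10] width=10 -> value=304 (bin 0100110000); offset now 10 = byte 1 bit 2; 22 bits remain
Read 2: bits[10:21] width=11 -> value=1172 (bin 10010010100); offset now 21 = byte 2 bit 5; 11 bits remain
Read 3: bits[21:22] width=1 -> value=0 (bin 0); offset now 22 = byte 2 bit 6; 10 bits remain
Read 4: bits[22:29] width=7 -> value=46 (bin 0101110); offset now 29 = byte 3 bit 5; 3 bits remain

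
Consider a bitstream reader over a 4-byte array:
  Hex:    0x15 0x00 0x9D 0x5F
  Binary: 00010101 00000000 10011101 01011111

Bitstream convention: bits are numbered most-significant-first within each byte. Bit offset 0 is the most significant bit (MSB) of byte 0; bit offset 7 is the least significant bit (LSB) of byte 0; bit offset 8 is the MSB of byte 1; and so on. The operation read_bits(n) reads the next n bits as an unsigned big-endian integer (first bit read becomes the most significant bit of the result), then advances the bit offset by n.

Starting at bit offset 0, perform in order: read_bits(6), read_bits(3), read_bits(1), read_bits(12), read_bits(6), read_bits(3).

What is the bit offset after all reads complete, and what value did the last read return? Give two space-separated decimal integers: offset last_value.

Read 1: bits[0:6] width=6 -> value=5 (bin 000101); offset now 6 = byte 0 bit 6; 26 bits remain
Read 2: bits[6:9] width=3 -> value=2 (bin 010); offset now 9 = byte 1 bit 1; 23 bits remain
Read 3: bits[9:10] width=1 -> value=0 (bin 0); offset now 10 = byte 1 bit 2; 22 bits remain
Read 4: bits[10:22] width=12 -> value=39 (bin 000000100111); offset now 22 = byte 2 bit 6; 10 bits remain
Read 5: bits[22:28] width=6 -> value=21 (bin 010101); offset now 28 = byte 3 bit 4; 4 bits remain
Read 6: bits[28:31] width=3 -> value=7 (bin 111); offset now 31 = byte 3 bit 7; 1 bits remain

Answer: 31 7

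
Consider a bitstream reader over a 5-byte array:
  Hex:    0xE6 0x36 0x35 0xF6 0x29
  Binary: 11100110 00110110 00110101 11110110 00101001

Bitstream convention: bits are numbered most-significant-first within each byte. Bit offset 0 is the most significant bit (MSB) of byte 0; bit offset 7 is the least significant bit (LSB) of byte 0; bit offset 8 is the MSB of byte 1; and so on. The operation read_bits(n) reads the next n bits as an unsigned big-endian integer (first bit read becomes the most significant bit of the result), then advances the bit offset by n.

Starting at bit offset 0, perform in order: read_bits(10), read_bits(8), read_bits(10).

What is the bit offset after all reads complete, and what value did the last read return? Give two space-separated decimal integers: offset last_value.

Answer: 28 863

Derivation:
Read 1: bits[0:10] width=10 -> value=920 (bin 1110011000); offset now 10 = byte 1 bit 2; 30 bits remain
Read 2: bits[10:18] width=8 -> value=216 (bin 11011000); offset now 18 = byte 2 bit 2; 22 bits remain
Read 3: bits[18:28] width=10 -> value=863 (bin 1101011111); offset now 28 = byte 3 bit 4; 12 bits remain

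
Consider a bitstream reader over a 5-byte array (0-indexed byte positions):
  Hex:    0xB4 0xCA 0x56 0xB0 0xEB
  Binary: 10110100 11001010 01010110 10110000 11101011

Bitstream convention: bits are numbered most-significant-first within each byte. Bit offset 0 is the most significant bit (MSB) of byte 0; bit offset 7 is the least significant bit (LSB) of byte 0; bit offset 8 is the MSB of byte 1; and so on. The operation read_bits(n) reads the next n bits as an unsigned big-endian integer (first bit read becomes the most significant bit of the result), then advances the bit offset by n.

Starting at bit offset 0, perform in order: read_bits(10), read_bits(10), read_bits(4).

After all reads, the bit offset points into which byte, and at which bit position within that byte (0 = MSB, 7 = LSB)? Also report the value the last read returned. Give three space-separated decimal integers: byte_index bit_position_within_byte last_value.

Answer: 3 0 6

Derivation:
Read 1: bits[0:10] width=10 -> value=723 (bin 1011010011); offset now 10 = byte 1 bit 2; 30 bits remain
Read 2: bits[10:20] width=10 -> value=165 (bin 0010100101); offset now 20 = byte 2 bit 4; 20 bits remain
Read 3: bits[20:24] width=4 -> value=6 (bin 0110); offset now 24 = byte 3 bit 0; 16 bits remain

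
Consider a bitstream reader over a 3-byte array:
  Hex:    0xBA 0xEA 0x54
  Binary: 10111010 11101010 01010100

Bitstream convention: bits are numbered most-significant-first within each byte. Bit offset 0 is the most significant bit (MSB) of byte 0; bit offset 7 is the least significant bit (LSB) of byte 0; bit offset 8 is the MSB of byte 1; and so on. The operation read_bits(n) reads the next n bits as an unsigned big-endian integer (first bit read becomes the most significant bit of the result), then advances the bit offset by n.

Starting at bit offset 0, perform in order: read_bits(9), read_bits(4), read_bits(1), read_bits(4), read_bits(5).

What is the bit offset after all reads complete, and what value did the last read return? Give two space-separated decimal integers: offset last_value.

Read 1: bits[0:9] width=9 -> value=373 (bin 101110101); offset now 9 = byte 1 bit 1; 15 bits remain
Read 2: bits[9:13] width=4 -> value=13 (bin 1101); offset now 13 = byte 1 bit 5; 11 bits remain
Read 3: bits[13:14] width=1 -> value=0 (bin 0); offset now 14 = byte 1 bit 6; 10 bits remain
Read 4: bits[14:18] width=4 -> value=9 (bin 1001); offset now 18 = byte 2 bit 2; 6 bits remain
Read 5: bits[18:23] width=5 -> value=10 (bin 01010); offset now 23 = byte 2 bit 7; 1 bits remain

Answer: 23 10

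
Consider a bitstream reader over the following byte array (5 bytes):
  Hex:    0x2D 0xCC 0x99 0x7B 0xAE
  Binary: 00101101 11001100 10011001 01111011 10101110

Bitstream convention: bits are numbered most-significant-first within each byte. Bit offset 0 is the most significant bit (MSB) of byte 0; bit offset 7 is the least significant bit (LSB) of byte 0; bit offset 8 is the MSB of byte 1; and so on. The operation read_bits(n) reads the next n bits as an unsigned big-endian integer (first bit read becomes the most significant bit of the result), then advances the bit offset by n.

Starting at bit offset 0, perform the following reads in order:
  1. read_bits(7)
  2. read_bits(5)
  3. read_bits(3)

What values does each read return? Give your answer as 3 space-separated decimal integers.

Read 1: bits[0:7] width=7 -> value=22 (bin 0010110); offset now 7 = byte 0 bit 7; 33 bits remain
Read 2: bits[7:12] width=5 -> value=28 (bin 11100); offset now 12 = byte 1 bit 4; 28 bits remain
Read 3: bits[12:15] width=3 -> value=6 (bin 110); offset now 15 = byte 1 bit 7; 25 bits remain

Answer: 22 28 6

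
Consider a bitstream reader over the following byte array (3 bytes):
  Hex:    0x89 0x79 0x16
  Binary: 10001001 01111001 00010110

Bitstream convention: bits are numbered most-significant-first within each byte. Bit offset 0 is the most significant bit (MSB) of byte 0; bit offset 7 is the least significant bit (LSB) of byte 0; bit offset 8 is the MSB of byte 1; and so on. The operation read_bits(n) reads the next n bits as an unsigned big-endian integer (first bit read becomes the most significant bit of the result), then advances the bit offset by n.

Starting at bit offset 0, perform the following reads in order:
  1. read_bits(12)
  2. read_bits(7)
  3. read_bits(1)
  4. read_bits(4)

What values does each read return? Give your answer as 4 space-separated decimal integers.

Answer: 2199 72 1 6

Derivation:
Read 1: bits[0:12] width=12 -> value=2199 (bin 100010010111); offset now 12 = byte 1 bit 4; 12 bits remain
Read 2: bits[12:19] width=7 -> value=72 (bin 1001000); offset now 19 = byte 2 bit 3; 5 bits remain
Read 3: bits[19:20] width=1 -> value=1 (bin 1); offset now 20 = byte 2 bit 4; 4 bits remain
Read 4: bits[20:24] width=4 -> value=6 (bin 0110); offset now 24 = byte 3 bit 0; 0 bits remain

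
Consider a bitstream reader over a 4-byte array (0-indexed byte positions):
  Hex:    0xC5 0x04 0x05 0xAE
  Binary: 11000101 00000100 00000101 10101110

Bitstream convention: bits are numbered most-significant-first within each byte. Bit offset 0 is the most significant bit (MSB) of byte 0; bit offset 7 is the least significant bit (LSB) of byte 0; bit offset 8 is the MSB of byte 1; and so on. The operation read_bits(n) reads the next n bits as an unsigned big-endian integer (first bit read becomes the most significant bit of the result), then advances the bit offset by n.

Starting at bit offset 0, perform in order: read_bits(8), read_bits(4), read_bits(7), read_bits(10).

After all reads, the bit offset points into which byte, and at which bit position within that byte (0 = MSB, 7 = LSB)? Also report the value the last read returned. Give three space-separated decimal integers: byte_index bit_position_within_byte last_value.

Answer: 3 5 181

Derivation:
Read 1: bits[0:8] width=8 -> value=197 (bin 11000101); offset now 8 = byte 1 bit 0; 24 bits remain
Read 2: bits[8:12] width=4 -> value=0 (bin 0000); offset now 12 = byte 1 bit 4; 20 bits remain
Read 3: bits[12:19] width=7 -> value=32 (bin 0100000); offset now 19 = byte 2 bit 3; 13 bits remain
Read 4: bits[19:29] width=10 -> value=181 (bin 0010110101); offset now 29 = byte 3 bit 5; 3 bits remain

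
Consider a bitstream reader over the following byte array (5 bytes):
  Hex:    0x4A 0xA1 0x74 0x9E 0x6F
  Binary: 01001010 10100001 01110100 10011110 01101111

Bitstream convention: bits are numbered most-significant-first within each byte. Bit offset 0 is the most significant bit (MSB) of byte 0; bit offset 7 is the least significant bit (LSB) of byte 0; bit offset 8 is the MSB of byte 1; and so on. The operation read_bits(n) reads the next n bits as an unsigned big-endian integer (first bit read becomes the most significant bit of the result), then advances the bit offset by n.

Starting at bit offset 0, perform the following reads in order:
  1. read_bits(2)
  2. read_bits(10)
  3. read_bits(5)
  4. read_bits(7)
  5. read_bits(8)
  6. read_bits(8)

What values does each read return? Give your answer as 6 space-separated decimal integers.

Answer: 1 170 2 116 158 111

Derivation:
Read 1: bits[0:2] width=2 -> value=1 (bin 01); offset now 2 = byte 0 bit 2; 38 bits remain
Read 2: bits[2:12] width=10 -> value=170 (bin 0010101010); offset now 12 = byte 1 bit 4; 28 bits remain
Read 3: bits[12:17] width=5 -> value=2 (bin 00010); offset now 17 = byte 2 bit 1; 23 bits remain
Read 4: bits[17:24] width=7 -> value=116 (bin 1110100); offset now 24 = byte 3 bit 0; 16 bits remain
Read 5: bits[24:32] width=8 -> value=158 (bin 10011110); offset now 32 = byte 4 bit 0; 8 bits remain
Read 6: bits[32:40] width=8 -> value=111 (bin 01101111); offset now 40 = byte 5 bit 0; 0 bits remain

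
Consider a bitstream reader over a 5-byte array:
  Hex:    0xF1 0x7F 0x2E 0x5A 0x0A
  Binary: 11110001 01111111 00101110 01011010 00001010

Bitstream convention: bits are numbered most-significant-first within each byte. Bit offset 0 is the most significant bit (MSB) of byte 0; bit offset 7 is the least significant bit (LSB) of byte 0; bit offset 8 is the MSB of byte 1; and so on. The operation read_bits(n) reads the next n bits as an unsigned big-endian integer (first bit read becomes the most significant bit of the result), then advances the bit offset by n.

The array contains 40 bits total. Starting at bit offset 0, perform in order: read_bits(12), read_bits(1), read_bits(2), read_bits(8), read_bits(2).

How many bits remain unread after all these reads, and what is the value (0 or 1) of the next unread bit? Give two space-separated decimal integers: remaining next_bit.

Read 1: bits[0:12] width=12 -> value=3863 (bin 111100010111); offset now 12 = byte 1 bit 4; 28 bits remain
Read 2: bits[12:13] width=1 -> value=1 (bin 1); offset now 13 = byte 1 bit 5; 27 bits remain
Read 3: bits[13:15] width=2 -> value=3 (bin 11); offset now 15 = byte 1 bit 7; 25 bits remain
Read 4: bits[15:23] width=8 -> value=151 (bin 10010111); offset now 23 = byte 2 bit 7; 17 bits remain
Read 5: bits[23:25] width=2 -> value=0 (bin 00); offset now 25 = byte 3 bit 1; 15 bits remain

Answer: 15 1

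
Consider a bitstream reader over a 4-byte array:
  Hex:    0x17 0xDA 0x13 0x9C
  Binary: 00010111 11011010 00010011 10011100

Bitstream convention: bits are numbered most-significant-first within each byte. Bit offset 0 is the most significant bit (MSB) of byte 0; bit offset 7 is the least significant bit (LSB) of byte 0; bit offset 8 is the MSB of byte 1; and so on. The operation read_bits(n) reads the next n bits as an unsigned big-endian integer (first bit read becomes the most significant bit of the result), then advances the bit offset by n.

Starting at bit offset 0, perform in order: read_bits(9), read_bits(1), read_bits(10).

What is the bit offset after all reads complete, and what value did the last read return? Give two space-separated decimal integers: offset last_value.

Read 1: bits[0:9] width=9 -> value=47 (bin 000101111); offset now 9 = byte 1 bit 1; 23 bits remain
Read 2: bits[9:10] width=1 -> value=1 (bin 1); offset now 10 = byte 1 bit 2; 22 bits remain
Read 3: bits[10:20] width=10 -> value=417 (bin 0110100001); offset now 20 = byte 2 bit 4; 12 bits remain

Answer: 20 417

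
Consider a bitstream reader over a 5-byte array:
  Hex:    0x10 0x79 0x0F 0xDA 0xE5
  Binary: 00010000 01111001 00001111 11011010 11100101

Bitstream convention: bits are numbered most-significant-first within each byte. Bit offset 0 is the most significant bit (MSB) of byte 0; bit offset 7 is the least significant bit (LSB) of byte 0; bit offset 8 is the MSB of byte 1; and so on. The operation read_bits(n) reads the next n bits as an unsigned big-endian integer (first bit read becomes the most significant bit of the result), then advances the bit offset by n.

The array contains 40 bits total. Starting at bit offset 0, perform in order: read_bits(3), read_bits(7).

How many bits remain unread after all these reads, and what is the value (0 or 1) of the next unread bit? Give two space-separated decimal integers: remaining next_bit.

Answer: 30 1

Derivation:
Read 1: bits[0:3] width=3 -> value=0 (bin 000); offset now 3 = byte 0 bit 3; 37 bits remain
Read 2: bits[3:10] width=7 -> value=65 (bin 1000001); offset now 10 = byte 1 bit 2; 30 bits remain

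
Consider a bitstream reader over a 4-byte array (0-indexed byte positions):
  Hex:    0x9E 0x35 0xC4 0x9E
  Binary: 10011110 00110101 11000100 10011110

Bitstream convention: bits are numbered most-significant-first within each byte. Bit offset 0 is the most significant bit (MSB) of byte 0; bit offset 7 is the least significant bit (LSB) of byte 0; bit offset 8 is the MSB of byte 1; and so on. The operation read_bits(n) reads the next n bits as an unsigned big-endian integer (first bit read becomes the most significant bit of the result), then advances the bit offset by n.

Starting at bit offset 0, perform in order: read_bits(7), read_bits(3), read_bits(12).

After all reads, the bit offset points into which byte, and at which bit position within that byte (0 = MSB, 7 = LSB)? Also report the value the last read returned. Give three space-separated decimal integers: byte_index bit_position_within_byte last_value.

Answer: 2 6 3441

Derivation:
Read 1: bits[0:7] width=7 -> value=79 (bin 1001111); offset now 7 = byte 0 bit 7; 25 bits remain
Read 2: bits[7:10] width=3 -> value=0 (bin 000); offset now 10 = byte 1 bit 2; 22 bits remain
Read 3: bits[10:22] width=12 -> value=3441 (bin 110101110001); offset now 22 = byte 2 bit 6; 10 bits remain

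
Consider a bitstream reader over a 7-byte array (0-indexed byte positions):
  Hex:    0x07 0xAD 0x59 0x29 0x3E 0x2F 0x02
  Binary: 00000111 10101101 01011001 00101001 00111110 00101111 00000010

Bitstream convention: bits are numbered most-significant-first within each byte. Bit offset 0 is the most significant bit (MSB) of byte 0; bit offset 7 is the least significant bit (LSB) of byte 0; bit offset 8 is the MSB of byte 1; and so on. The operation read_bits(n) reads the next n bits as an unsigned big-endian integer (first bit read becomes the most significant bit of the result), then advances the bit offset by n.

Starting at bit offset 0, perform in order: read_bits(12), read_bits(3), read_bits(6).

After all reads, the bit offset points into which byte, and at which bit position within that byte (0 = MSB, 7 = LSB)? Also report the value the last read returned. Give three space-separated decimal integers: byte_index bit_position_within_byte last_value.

Read 1: bits[0:12] width=12 -> value=122 (bin 000001111010); offset now 12 = byte 1 bit 4; 44 bits remain
Read 2: bits[12:15] width=3 -> value=6 (bin 110); offset now 15 = byte 1 bit 7; 41 bits remain
Read 3: bits[15:21] width=6 -> value=43 (bin 101011); offset now 21 = byte 2 bit 5; 35 bits remain

Answer: 2 5 43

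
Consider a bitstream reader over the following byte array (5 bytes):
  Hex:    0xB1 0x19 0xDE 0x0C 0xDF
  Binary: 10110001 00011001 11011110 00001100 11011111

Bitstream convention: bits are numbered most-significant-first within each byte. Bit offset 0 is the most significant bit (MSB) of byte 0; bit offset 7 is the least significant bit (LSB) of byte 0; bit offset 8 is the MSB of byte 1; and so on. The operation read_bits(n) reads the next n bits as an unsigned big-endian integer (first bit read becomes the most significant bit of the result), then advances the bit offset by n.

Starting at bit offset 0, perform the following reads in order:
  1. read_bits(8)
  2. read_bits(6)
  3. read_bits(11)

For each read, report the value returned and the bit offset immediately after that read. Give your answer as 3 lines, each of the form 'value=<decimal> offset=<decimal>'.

Read 1: bits[0:8] width=8 -> value=177 (bin 10110001); offset now 8 = byte 1 bit 0; 32 bits remain
Read 2: bits[8:14] width=6 -> value=6 (bin 000110); offset now 14 = byte 1 bit 6; 26 bits remain
Read 3: bits[14:25] width=11 -> value=956 (bin 01110111100); offset now 25 = byte 3 bit 1; 15 bits remain

Answer: value=177 offset=8
value=6 offset=14
value=956 offset=25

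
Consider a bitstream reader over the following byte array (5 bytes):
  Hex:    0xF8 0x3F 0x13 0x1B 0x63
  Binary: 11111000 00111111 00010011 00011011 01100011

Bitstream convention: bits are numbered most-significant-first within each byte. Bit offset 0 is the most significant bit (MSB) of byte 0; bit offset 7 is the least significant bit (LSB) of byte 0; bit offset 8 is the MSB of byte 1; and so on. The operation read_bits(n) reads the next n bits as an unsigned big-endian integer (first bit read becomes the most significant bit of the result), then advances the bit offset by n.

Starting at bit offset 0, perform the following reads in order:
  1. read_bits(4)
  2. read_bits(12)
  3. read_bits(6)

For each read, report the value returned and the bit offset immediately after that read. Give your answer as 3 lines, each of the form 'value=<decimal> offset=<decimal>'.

Answer: value=15 offset=4
value=2111 offset=16
value=4 offset=22

Derivation:
Read 1: bits[0:4] width=4 -> value=15 (bin 1111); offset now 4 = byte 0 bit 4; 36 bits remain
Read 2: bits[4:16] width=12 -> value=2111 (bin 100000111111); offset now 16 = byte 2 bit 0; 24 bits remain
Read 3: bits[16:22] width=6 -> value=4 (bin 000100); offset now 22 = byte 2 bit 6; 18 bits remain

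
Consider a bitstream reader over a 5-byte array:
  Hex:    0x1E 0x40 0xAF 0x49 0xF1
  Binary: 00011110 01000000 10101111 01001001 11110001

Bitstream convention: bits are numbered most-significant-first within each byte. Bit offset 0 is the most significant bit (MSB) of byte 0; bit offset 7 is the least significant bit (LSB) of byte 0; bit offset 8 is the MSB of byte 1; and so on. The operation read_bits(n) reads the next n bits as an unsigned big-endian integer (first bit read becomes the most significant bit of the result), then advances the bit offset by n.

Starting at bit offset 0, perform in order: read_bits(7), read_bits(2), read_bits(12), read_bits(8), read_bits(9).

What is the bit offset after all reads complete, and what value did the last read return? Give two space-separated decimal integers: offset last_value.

Read 1: bits[0:7] width=7 -> value=15 (bin 0001111); offset now 7 = byte 0 bit 7; 33 bits remain
Read 2: bits[7:9] width=2 -> value=0 (bin 00); offset now 9 = byte 1 bit 1; 31 bits remain
Read 3: bits[9:21] width=12 -> value=2069 (bin 100000010101); offset now 21 = byte 2 bit 5; 19 bits remain
Read 4: bits[21:29] width=8 -> value=233 (bin 11101001); offset now 29 = byte 3 bit 5; 11 bits remain
Read 5: bits[29:38] width=9 -> value=124 (bin 001111100); offset now 38 = byte 4 bit 6; 2 bits remain

Answer: 38 124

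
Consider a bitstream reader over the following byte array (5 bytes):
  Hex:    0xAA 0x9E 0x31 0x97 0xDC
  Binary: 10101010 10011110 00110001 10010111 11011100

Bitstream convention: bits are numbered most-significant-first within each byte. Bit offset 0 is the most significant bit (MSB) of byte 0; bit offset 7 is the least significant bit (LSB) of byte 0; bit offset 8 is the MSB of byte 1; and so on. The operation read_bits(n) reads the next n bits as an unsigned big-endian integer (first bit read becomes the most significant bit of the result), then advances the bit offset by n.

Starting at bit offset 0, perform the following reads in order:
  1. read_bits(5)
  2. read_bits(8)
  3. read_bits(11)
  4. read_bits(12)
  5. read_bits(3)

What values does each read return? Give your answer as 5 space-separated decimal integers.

Read 1: bits[0:5] width=5 -> value=21 (bin 10101); offset now 5 = byte 0 bit 5; 35 bits remain
Read 2: bits[5:13] width=8 -> value=83 (bin 01010011); offset now 13 = byte 1 bit 5; 27 bits remain
Read 3: bits[13:24] width=11 -> value=1585 (bin 11000110001); offset now 24 = byte 3 bit 0; 16 bits remain
Read 4: bits[24:36] width=12 -> value=2429 (bin 100101111101); offset now 36 = byte 4 bit 4; 4 bits remain
Read 5: bits[36:39] width=3 -> value=6 (bin 110); offset now 39 = byte 4 bit 7; 1 bits remain

Answer: 21 83 1585 2429 6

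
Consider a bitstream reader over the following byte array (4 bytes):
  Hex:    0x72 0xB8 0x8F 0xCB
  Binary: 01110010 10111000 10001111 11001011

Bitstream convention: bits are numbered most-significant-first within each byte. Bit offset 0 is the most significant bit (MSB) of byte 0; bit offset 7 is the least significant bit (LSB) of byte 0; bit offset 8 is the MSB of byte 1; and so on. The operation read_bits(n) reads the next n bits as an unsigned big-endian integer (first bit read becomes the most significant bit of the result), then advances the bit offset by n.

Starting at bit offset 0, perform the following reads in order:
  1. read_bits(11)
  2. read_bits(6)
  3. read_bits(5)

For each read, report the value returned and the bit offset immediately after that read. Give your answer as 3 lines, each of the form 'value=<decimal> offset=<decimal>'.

Read 1: bits[0:11] width=11 -> value=917 (bin 01110010101); offset now 11 = byte 1 bit 3; 21 bits remain
Read 2: bits[11:17] width=6 -> value=49 (bin 110001); offset now 17 = byte 2 bit 1; 15 bits remain
Read 3: bits[17:22] width=5 -> value=3 (bin 00011); offset now 22 = byte 2 bit 6; 10 bits remain

Answer: value=917 offset=11
value=49 offset=17
value=3 offset=22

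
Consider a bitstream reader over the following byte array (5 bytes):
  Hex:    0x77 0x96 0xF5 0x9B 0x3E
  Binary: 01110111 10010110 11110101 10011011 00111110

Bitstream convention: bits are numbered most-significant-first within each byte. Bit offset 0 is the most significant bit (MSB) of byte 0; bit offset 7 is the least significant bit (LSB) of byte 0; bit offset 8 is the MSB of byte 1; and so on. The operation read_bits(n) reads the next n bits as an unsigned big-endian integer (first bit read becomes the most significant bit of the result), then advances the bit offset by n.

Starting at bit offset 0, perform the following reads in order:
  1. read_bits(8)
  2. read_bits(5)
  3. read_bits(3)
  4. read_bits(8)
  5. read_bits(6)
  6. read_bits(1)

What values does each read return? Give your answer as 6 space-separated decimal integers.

Answer: 119 18 6 245 38 1

Derivation:
Read 1: bits[0:8] width=8 -> value=119 (bin 01110111); offset now 8 = byte 1 bit 0; 32 bits remain
Read 2: bits[8:13] width=5 -> value=18 (bin 10010); offset now 13 = byte 1 bit 5; 27 bits remain
Read 3: bits[13:16] width=3 -> value=6 (bin 110); offset now 16 = byte 2 bit 0; 24 bits remain
Read 4: bits[16:24] width=8 -> value=245 (bin 11110101); offset now 24 = byte 3 bit 0; 16 bits remain
Read 5: bits[24:30] width=6 -> value=38 (bin 100110); offset now 30 = byte 3 bit 6; 10 bits remain
Read 6: bits[30:31] width=1 -> value=1 (bin 1); offset now 31 = byte 3 bit 7; 9 bits remain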